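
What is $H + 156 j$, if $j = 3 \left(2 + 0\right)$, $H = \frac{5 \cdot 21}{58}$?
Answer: $\frac{54393}{58} \approx 937.81$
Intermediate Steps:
$H = \frac{105}{58}$ ($H = 105 \cdot \frac{1}{58} = \frac{105}{58} \approx 1.8103$)
$j = 6$ ($j = 3 \cdot 2 = 6$)
$H + 156 j = \frac{105}{58} + 156 \cdot 6 = \frac{105}{58} + 936 = \frac{54393}{58}$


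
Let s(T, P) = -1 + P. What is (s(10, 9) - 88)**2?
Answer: 6400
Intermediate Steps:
(s(10, 9) - 88)**2 = ((-1 + 9) - 88)**2 = (8 - 88)**2 = (-80)**2 = 6400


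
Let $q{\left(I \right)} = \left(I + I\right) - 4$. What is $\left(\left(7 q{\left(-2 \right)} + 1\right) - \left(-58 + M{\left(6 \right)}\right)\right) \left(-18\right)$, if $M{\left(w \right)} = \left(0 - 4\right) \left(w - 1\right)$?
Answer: $-414$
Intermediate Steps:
$q{\left(I \right)} = -4 + 2 I$ ($q{\left(I \right)} = 2 I - 4 = -4 + 2 I$)
$M{\left(w \right)} = 4 - 4 w$ ($M{\left(w \right)} = - 4 \left(-1 + w\right) = 4 - 4 w$)
$\left(\left(7 q{\left(-2 \right)} + 1\right) - \left(-58 + M{\left(6 \right)}\right)\right) \left(-18\right) = \left(\left(7 \left(-4 + 2 \left(-2\right)\right) + 1\right) + \left(58 - \left(4 - 24\right)\right)\right) \left(-18\right) = \left(\left(7 \left(-4 - 4\right) + 1\right) + \left(58 - \left(4 - 24\right)\right)\right) \left(-18\right) = \left(\left(7 \left(-8\right) + 1\right) + \left(58 - -20\right)\right) \left(-18\right) = \left(\left(-56 + 1\right) + \left(58 + 20\right)\right) \left(-18\right) = \left(-55 + 78\right) \left(-18\right) = 23 \left(-18\right) = -414$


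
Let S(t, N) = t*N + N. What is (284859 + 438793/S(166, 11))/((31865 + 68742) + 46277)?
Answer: 130931194/67456477 ≈ 1.9410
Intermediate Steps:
S(t, N) = N + N*t (S(t, N) = N*t + N = N + N*t)
(284859 + 438793/S(166, 11))/((31865 + 68742) + 46277) = (284859 + 438793/((11*(1 + 166))))/((31865 + 68742) + 46277) = (284859 + 438793/((11*167)))/(100607 + 46277) = (284859 + 438793/1837)/146884 = (284859 + 438793*(1/1837))*(1/146884) = (284859 + 438793/1837)*(1/146884) = (523724776/1837)*(1/146884) = 130931194/67456477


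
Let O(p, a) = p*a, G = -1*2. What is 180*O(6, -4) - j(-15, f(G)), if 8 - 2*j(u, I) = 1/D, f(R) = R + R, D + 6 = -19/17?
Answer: -1046425/242 ≈ -4324.1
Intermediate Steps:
G = -2
D = -121/17 (D = -6 - 19/17 = -121/17 ≈ -7.1176)
O(p, a) = a*p
f(R) = 2*R
j(u, I) = 985/242 (j(u, I) = 4 - 1/(2*(-121/17)) = 4 - 1/2*(-17/121) = 4 + 17/242 = 985/242)
180*O(6, -4) - j(-15, f(G)) = 180*(-4*6) - 1*985/242 = 180*(-24) - 985/242 = -4320 - 985/242 = -1046425/242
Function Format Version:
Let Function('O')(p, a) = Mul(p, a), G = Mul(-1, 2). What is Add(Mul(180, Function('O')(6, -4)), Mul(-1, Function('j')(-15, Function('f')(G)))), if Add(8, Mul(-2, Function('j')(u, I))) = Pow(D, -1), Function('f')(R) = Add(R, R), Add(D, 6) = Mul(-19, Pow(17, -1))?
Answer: Rational(-1046425, 242) ≈ -4324.1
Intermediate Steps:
G = -2
D = Rational(-121, 17) (D = Add(-6, Mul(-19, Pow(17, -1))) = Add(-6, Mul(-19, Rational(1, 17))) = Add(-6, Rational(-19, 17)) = Rational(-121, 17) ≈ -7.1176)
Function('O')(p, a) = Mul(a, p)
Function('f')(R) = Mul(2, R)
Function('j')(u, I) = Rational(985, 242) (Function('j')(u, I) = Add(4, Mul(Rational(-1, 2), Pow(Rational(-121, 17), -1))) = Add(4, Mul(Rational(-1, 2), Rational(-17, 121))) = Add(4, Rational(17, 242)) = Rational(985, 242))
Add(Mul(180, Function('O')(6, -4)), Mul(-1, Function('j')(-15, Function('f')(G)))) = Add(Mul(180, Mul(-4, 6)), Mul(-1, Rational(985, 242))) = Add(Mul(180, -24), Rational(-985, 242)) = Add(-4320, Rational(-985, 242)) = Rational(-1046425, 242)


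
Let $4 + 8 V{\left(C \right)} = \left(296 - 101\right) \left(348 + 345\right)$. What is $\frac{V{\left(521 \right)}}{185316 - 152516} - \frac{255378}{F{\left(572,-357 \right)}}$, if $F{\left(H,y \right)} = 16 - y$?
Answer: $- \frac{66960783337}{97875200} \approx -684.14$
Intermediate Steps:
$V{\left(C \right)} = \frac{135131}{8}$ ($V{\left(C \right)} = - \frac{1}{2} + \frac{\left(296 - 101\right) \left(348 + 345\right)}{8} = - \frac{1}{2} + \frac{195 \cdot 693}{8} = - \frac{1}{2} + \frac{1}{8} \cdot 135135 = - \frac{1}{2} + \frac{135135}{8} = \frac{135131}{8}$)
$\frac{V{\left(521 \right)}}{185316 - 152516} - \frac{255378}{F{\left(572,-357 \right)}} = \frac{135131}{8 \left(185316 - 152516\right)} - \frac{255378}{16 - -357} = \frac{135131}{8 \left(185316 - 152516\right)} - \frac{255378}{16 + 357} = \frac{135131}{8 \cdot 32800} - \frac{255378}{373} = \frac{135131}{8} \cdot \frac{1}{32800} - \frac{255378}{373} = \frac{135131}{262400} - \frac{255378}{373} = - \frac{66960783337}{97875200}$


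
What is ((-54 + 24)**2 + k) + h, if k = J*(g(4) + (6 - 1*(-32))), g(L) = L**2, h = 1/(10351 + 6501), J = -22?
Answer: -4853375/16852 ≈ -288.00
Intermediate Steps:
h = 1/16852 ≈ 5.9340e-5
k = -1188 (k = -22*(4**2 + (6 - 1*(-32))) = -22*(16 + (6 + 32)) = -22*(16 + 38) = -22*54 = -1188)
((-54 + 24)**2 + k) + h = ((-54 + 24)**2 - 1188) + 1/16852 = ((-30)**2 - 1188) + 1/16852 = (900 - 1188) + 1/16852 = -288 + 1/16852 = -4853375/16852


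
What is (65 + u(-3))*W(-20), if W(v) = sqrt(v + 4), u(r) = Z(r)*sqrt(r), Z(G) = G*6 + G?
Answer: 84*sqrt(3) + 260*I ≈ 145.49 + 260.0*I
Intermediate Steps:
Z(G) = 7*G (Z(G) = 6*G + G = 7*G)
u(r) = 7*r**(3/2) (u(r) = (7*r)*sqrt(r) = 7*r**(3/2))
W(v) = sqrt(4 + v)
(65 + u(-3))*W(-20) = (65 + 7*(-3)**(3/2))*sqrt(4 - 20) = (65 + 7*(-3*I*sqrt(3)))*sqrt(-16) = (65 - 21*I*sqrt(3))*(4*I) = 4*I*(65 - 21*I*sqrt(3))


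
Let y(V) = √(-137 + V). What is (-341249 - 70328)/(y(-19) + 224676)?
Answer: -7705956171/4206608761 + 411577*I*√39/25239652566 ≈ -1.8319 + 0.00010184*I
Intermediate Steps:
(-341249 - 70328)/(y(-19) + 224676) = (-341249 - 70328)/(√(-137 - 19) + 224676) = -411577/(√(-156) + 224676) = -411577/(2*I*√39 + 224676) = -411577/(224676 + 2*I*√39)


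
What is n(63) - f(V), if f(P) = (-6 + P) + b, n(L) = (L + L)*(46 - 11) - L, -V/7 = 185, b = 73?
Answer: 5575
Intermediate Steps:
V = -1295 (V = -7*185 = -1295)
n(L) = 69*L (n(L) = (2*L)*35 - L = 70*L - L = 69*L)
f(P) = 67 + P (f(P) = (-6 + P) + 73 = 67 + P)
n(63) - f(V) = 69*63 - (67 - 1295) = 4347 - 1*(-1228) = 4347 + 1228 = 5575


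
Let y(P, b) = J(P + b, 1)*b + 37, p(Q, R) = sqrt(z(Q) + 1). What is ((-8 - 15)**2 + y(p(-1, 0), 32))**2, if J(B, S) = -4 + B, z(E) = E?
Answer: 2137444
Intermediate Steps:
p(Q, R) = sqrt(1 + Q) (p(Q, R) = sqrt(Q + 1) = sqrt(1 + Q))
y(P, b) = 37 + b*(-4 + P + b) (y(P, b) = (-4 + (P + b))*b + 37 = (-4 + P + b)*b + 37 = b*(-4 + P + b) + 37 = 37 + b*(-4 + P + b))
((-8 - 15)**2 + y(p(-1, 0), 32))**2 = ((-8 - 15)**2 + (37 + 32*(-4 + sqrt(1 - 1) + 32)))**2 = ((-23)**2 + (37 + 32*(-4 + sqrt(0) + 32)))**2 = (529 + (37 + 32*(-4 + 0 + 32)))**2 = (529 + (37 + 32*28))**2 = (529 + (37 + 896))**2 = (529 + 933)**2 = 1462**2 = 2137444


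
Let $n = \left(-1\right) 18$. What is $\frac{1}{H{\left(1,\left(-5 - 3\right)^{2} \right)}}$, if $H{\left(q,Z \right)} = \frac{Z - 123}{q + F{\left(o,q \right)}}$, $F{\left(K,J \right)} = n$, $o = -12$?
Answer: $\frac{17}{59} \approx 0.28814$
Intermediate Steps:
$n = -18$
$F{\left(K,J \right)} = -18$
$H{\left(q,Z \right)} = \frac{-123 + Z}{-18 + q}$ ($H{\left(q,Z \right)} = \frac{Z - 123}{q - 18} = \frac{-123 + Z}{-18 + q}$)
$\frac{1}{H{\left(1,\left(-5 - 3\right)^{2} \right)}} = \frac{1}{\frac{1}{-18 + 1} \left(-123 + \left(-5 - 3\right)^{2}\right)} = \frac{1}{\frac{1}{-17} \left(-123 + \left(-8\right)^{2}\right)} = \frac{1}{\left(- \frac{1}{17}\right) \left(-123 + 64\right)} = \frac{1}{\left(- \frac{1}{17}\right) \left(-59\right)} = \frac{1}{\frac{59}{17}} = \frac{17}{59}$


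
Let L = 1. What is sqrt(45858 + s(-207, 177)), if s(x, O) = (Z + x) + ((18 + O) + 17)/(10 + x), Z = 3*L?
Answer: sqrt(1771744322)/197 ≈ 213.67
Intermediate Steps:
Z = 3 (Z = 3*1 = 3)
s(x, O) = 3 + x + (35 + O)/(10 + x) (s(x, O) = (3 + x) + ((18 + O) + 17)/(10 + x) = (3 + x) + (35 + O)/(10 + x) = 3 + x + (35 + O)/(10 + x))
sqrt(45858 + s(-207, 177)) = sqrt(45858 + (65 + 177 + (-207)**2 + 13*(-207))/(10 - 207)) = sqrt(45858 + (65 + 177 + 42849 - 2691)/(-197)) = sqrt(45858 - 1/197*40400) = sqrt(45858 - 40400/197) = sqrt(8993626/197) = sqrt(1771744322)/197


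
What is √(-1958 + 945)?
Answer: I*√1013 ≈ 31.828*I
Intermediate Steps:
√(-1958 + 945) = √(-1013) = I*√1013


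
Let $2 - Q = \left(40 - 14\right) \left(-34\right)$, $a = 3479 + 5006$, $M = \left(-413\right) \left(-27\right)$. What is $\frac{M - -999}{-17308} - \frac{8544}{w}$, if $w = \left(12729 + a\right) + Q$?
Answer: $- \frac{52049319}{47813350} \approx -1.0886$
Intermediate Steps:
$M = 11151$
$a = 8485$
$Q = 886$ ($Q = 2 - \left(40 - 14\right) \left(-34\right) = 2 - 26 \left(-34\right) = 2 - -884 = 2 + 884 = 886$)
$w = 22100$ ($w = \left(12729 + 8485\right) + 886 = 21214 + 886 = 22100$)
$\frac{M - -999}{-17308} - \frac{8544}{w} = \frac{11151 - -999}{-17308} - \frac{8544}{22100} = \left(11151 + 999\right) \left(- \frac{1}{17308}\right) - \frac{2136}{5525} = 12150 \left(- \frac{1}{17308}\right) - \frac{2136}{5525} = - \frac{6075}{8654} - \frac{2136}{5525} = - \frac{52049319}{47813350}$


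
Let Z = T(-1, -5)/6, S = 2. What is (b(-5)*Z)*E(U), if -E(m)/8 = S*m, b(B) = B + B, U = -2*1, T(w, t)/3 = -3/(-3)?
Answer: -160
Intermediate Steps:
T(w, t) = 3 (T(w, t) = 3*(-3/(-3)) = 3*(-3*(-⅓)) = 3*1 = 3)
Z = ½ (Z = 3/6 = 3*(⅙) = ½ ≈ 0.50000)
U = -2
b(B) = 2*B
E(m) = -16*m
(b(-5)*Z)*E(U) = ((2*(-5))*(½))*(-16*(-2)) = -10*½*32 = -5*32 = -160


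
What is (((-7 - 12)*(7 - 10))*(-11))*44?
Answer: -27588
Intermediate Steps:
(((-7 - 12)*(7 - 10))*(-11))*44 = (-19*(-3)*(-11))*44 = (57*(-11))*44 = -627*44 = -27588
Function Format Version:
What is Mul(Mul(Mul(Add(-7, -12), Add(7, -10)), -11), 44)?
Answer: -27588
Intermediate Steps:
Mul(Mul(Mul(Add(-7, -12), Add(7, -10)), -11), 44) = Mul(Mul(Mul(-19, -3), -11), 44) = Mul(Mul(57, -11), 44) = Mul(-627, 44) = -27588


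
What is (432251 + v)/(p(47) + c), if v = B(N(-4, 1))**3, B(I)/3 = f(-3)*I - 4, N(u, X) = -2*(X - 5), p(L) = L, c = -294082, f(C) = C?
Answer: 160453/294035 ≈ 0.54569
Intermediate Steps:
N(u, X) = 10 - 2*X (N(u, X) = -2*(-5 + X) = 10 - 2*X)
B(I) = -12 - 9*I (B(I) = 3*(-3*I - 4) = 3*(-4 - 3*I) = -12 - 9*I)
v = -592704 (v = (-12 - 9*(10 - 2*1))**3 = (-12 - 9*(10 - 2))**3 = (-12 - 9*8)**3 = (-12 - 72)**3 = (-84)**3 = -592704)
(432251 + v)/(p(47) + c) = (432251 - 592704)/(47 - 294082) = -160453/(-294035) = -160453*(-1/294035) = 160453/294035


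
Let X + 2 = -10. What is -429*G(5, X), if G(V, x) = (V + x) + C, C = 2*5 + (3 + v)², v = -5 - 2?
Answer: -8151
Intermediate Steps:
v = -7
X = -12 (X = -2 - 10 = -12)
C = 26 (C = 2*5 + (3 - 7)² = 10 + (-4)² = 10 + 16 = 26)
G(V, x) = 26 + V + x (G(V, x) = (V + x) + 26 = 26 + V + x)
-429*G(5, X) = -429*(26 + 5 - 12) = -429*19 = -8151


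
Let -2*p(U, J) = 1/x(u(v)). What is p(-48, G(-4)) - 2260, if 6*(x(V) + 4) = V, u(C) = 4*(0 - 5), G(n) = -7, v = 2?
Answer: -99437/44 ≈ -2259.9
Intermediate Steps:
u(C) = -20 (u(C) = 4*(-5) = -20)
x(V) = -4 + V/6
p(U, J) = 3/44 (p(U, J) = -1/(2*(-4 + (⅙)*(-20))) = -1/(2*(-4 - 10/3)) = -1/(2*(-22/3)) = -½*(-3/22) = 3/44)
p(-48, G(-4)) - 2260 = 3/44 - 2260 = -99437/44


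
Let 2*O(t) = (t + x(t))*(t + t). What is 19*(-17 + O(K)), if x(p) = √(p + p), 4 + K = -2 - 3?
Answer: 1216 - 513*I*√2 ≈ 1216.0 - 725.49*I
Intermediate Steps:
K = -9 (K = -4 + (-2 - 3) = -4 - 5 = -9)
x(p) = √2*√p (x(p) = √(2*p) = √2*√p)
O(t) = t*(t + √2*√t) (O(t) = ((t + √2*√t)*(t + t))/2 = ((t + √2*√t)*(2*t))/2 = (2*t*(t + √2*√t))/2 = t*(t + √2*√t))
19*(-17 + O(K)) = 19*(-17 - 9*(-9 + √2*√(-9))) = 19*(-17 - 9*(-9 + √2*(3*I))) = 19*(-17 - 9*(-9 + 3*I*√2)) = 19*(-17 + (81 - 27*I*√2)) = 19*(64 - 27*I*√2) = 1216 - 513*I*√2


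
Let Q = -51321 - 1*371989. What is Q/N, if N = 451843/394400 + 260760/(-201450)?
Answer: 13189323656000/4635283 ≈ 2.8454e+6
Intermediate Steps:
N = -4635283/31157600 (N = 451843*(1/394400) + 260760*(-1/201450) = 26579/23200 - 8692/6715 = -4635283/31157600 ≈ -0.14877)
Q = -423310 (Q = -51321 - 371989 = -423310)
Q/N = -423310/(-4635283/31157600) = -423310*(-31157600/4635283) = 13189323656000/4635283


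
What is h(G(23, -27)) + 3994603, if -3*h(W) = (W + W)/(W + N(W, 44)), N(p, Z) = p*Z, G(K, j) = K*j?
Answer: 539271403/135 ≈ 3.9946e+6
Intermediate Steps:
N(p, Z) = Z*p
h(W) = -2/135 (h(W) = -(W + W)/(3*(W + 44*W)) = -2*W/(3*(45*W)) = -2*W*1/(45*W)/3 = -⅓*2/45 = -2/135)
h(G(23, -27)) + 3994603 = -2/135 + 3994603 = 539271403/135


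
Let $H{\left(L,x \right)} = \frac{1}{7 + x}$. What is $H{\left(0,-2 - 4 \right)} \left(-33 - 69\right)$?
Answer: $-102$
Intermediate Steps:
$H{\left(0,-2 - 4 \right)} \left(-33 - 69\right) = \frac{-33 - 69}{7 - 6} = \frac{1}{7 - 6} \left(-102\right) = 1^{-1} \left(-102\right) = 1 \left(-102\right) = -102$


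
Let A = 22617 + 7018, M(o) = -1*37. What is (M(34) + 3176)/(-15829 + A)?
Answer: 3139/13806 ≈ 0.22737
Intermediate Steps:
M(o) = -37
A = 29635
(M(34) + 3176)/(-15829 + A) = (-37 + 3176)/(-15829 + 29635) = 3139/13806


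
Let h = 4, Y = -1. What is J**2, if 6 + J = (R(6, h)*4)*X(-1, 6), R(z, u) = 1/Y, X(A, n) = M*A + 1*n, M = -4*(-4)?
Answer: 1156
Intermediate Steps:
M = 16
X(A, n) = n + 16*A (X(A, n) = 16*A + 1*n = 16*A + n = n + 16*A)
R(z, u) = -1 (R(z, u) = 1/(-1) = -1)
J = 34 (J = -6 + (-1*4)*(6 + 16*(-1)) = -6 - 4*(6 - 16) = -6 - 4*(-10) = -6 + 40 = 34)
J**2 = 34**2 = 1156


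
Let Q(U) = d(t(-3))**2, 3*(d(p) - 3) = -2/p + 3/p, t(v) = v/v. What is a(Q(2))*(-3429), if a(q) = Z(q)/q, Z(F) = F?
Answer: -3429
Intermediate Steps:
t(v) = 1
d(p) = 3 + 1/(3*p) (d(p) = 3 + (-2/p + 3/p)/3 = 3 + 1/(3*p))
Q(U) = 100/9 (Q(U) = (3 + (1/3)/1)**2 = (3 + (1/3)*1)**2 = (3 + 1/3)**2 = (10/3)**2 = 100/9)
a(q) = 1 (a(q) = q/q = 1)
a(Q(2))*(-3429) = 1*(-3429) = -3429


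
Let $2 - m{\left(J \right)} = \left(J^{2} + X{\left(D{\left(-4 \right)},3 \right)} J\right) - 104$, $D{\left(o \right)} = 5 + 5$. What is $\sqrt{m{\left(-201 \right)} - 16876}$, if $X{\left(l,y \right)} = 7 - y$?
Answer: $3 i \sqrt{6263} \approx 237.42 i$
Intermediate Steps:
$D{\left(o \right)} = 10$
$m{\left(J \right)} = 106 - J^{2} - 4 J$ ($m{\left(J \right)} = 2 - \left(\left(J^{2} + \left(7 - 3\right) J\right) - 104\right) = 2 - \left(\left(J^{2} + 4 J\right) - 104\right) = 2 - \left(-104 + J^{2} + 4 J\right) = 106 - J^{2} - 4 J$)
$\sqrt{m{\left(-201 \right)} - 16876} = \sqrt{\left(106 - \left(-201\right)^{2} - -804\right) - 16876} = \sqrt{\left(106 - 40401 + 804\right) - 16876} = \sqrt{-39491 - 16876} = \sqrt{-56367} = 3 i \sqrt{6263}$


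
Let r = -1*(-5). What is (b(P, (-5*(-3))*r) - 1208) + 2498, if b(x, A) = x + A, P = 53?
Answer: 1418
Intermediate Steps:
r = 5
b(x, A) = A + x
(b(P, (-5*(-3))*r) - 1208) + 2498 = ((-5*(-3)*5 + 53) - 1208) + 2498 = ((15*5 + 53) - 1208) + 2498 = ((75 + 53) - 1208) + 2498 = (128 - 1208) + 2498 = -1080 + 2498 = 1418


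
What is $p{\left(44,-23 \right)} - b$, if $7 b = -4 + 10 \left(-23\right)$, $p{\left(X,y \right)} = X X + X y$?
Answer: $\frac{6702}{7} \approx 957.43$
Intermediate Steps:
$p{\left(X,y \right)} = X^{2} + X y$
$b = - \frac{234}{7}$ ($b = \frac{-4 + 10 \left(-23\right)}{7} = \frac{-4 - 230}{7} = \frac{1}{7} \left(-234\right) = - \frac{234}{7} \approx -33.429$)
$p{\left(44,-23 \right)} - b = 44 \left(44 - 23\right) - - \frac{234}{7} = 44 \cdot 21 + \frac{234}{7} = 924 + \frac{234}{7} = \frac{6702}{7}$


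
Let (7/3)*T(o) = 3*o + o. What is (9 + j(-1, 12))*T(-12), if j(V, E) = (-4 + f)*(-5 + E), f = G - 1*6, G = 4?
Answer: 4752/7 ≈ 678.86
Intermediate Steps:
f = -2 (f = 4 - 1*6 = 4 - 6 = -2)
T(o) = 12*o/7 (T(o) = 3*(3*o + o)/7 = 3*(4*o)/7 = 12*o/7)
j(V, E) = 30 - 6*E (j(V, E) = (-4 - 2)*(-5 + E) = -6*(-5 + E) = 30 - 6*E)
(9 + j(-1, 12))*T(-12) = (9 + (30 - 6*12))*((12/7)*(-12)) = (9 + (30 - 72))*(-144/7) = (9 - 42)*(-144/7) = -33*(-144/7) = 4752/7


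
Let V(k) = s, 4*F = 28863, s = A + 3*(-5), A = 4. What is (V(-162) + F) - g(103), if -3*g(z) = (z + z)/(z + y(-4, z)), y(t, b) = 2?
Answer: 9078809/1260 ≈ 7205.4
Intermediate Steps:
s = -11 (s = 4 + 3*(-5) = 4 - 15 = -11)
F = 28863/4 (F = (1/4)*28863 = 28863/4 ≈ 7215.8)
V(k) = -11
g(z) = -2*z/(3*(2 + z)) (g(z) = -(z + z)/(3*(z + 2)) = -2*z/(3*(2 + z)))
(V(-162) + F) - g(103) = (-11 + 28863/4) - (-2)*103/(6 + 3*103) = 28819/4 - (-2)*103/(6 + 309) = 28819/4 - (-2)*103/315 = 28819/4 - 1*(-206/315) = 28819/4 + 206/315 = 9078809/1260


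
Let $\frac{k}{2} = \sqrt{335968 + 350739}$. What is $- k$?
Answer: $- 2 \sqrt{686707} \approx -1657.4$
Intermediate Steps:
$k = 2 \sqrt{686707}$ ($k = 2 \sqrt{335968 + 350739} = 2 \sqrt{686707} \approx 1657.4$)
$- k = - 2 \sqrt{686707}$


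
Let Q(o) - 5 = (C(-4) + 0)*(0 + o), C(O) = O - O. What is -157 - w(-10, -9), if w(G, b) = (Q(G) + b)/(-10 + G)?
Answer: -786/5 ≈ -157.20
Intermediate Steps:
C(O) = 0
Q(o) = 5 (Q(o) = 5 + (0 + 0)*(0 + o) = 5 + 0*o = 5 + 0 = 5)
w(G, b) = (5 + b)/(-10 + G)
-157 - w(-10, -9) = -157 - (5 - 9)/(-10 - 10) = -157 - (-4)/(-20) = -157 - (-1)*(-4)/20 = -157 - 1*⅕ = -157 - ⅕ = -786/5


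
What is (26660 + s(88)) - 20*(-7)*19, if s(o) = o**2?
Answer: 37064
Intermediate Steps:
(26660 + s(88)) - 20*(-7)*19 = (26660 + 88**2) - 20*(-7)*19 = (26660 + 7744) + 140*19 = 34404 + 2660 = 37064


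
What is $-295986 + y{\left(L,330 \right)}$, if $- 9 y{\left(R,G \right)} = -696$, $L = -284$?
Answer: $- \frac{887726}{3} \approx -2.9591 \cdot 10^{5}$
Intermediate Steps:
$y{\left(R,G \right)} = \frac{232}{3}$ ($y{\left(R,G \right)} = \left(- \frac{1}{9}\right) \left(-696\right) = \frac{232}{3}$)
$-295986 + y{\left(L,330 \right)} = -295986 + \frac{232}{3} = - \frac{887726}{3}$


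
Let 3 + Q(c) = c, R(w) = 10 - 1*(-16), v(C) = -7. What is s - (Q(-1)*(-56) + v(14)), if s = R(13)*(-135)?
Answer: -3727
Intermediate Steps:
R(w) = 26 (R(w) = 10 + 16 = 26)
Q(c) = -3 + c
s = -3510 (s = 26*(-135) = -3510)
s - (Q(-1)*(-56) + v(14)) = -3510 - ((-3 - 1)*(-56) - 7) = -3510 - (-4*(-56) - 7) = -3510 - (224 - 7) = -3510 - 1*217 = -3510 - 217 = -3727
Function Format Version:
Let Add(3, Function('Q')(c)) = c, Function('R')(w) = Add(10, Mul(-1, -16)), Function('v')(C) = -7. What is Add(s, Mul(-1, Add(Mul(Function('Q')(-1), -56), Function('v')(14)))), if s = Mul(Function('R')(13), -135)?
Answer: -3727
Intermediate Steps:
Function('R')(w) = 26 (Function('R')(w) = Add(10, 16) = 26)
Function('Q')(c) = Add(-3, c)
s = -3510 (s = Mul(26, -135) = -3510)
Add(s, Mul(-1, Add(Mul(Function('Q')(-1), -56), Function('v')(14)))) = Add(-3510, Mul(-1, Add(Mul(Add(-3, -1), -56), -7))) = Add(-3510, Mul(-1, Add(Mul(-4, -56), -7))) = Add(-3510, Mul(-1, Add(224, -7))) = Add(-3510, Mul(-1, 217)) = Add(-3510, -217) = -3727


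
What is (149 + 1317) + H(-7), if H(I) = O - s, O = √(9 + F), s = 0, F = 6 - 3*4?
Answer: 1466 + √3 ≈ 1467.7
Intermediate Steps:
F = -6 (F = 6 - 12 = -6)
O = √3 (O = √(9 - 6) = √3 ≈ 1.7320)
H(I) = √3 (H(I) = √3 - 1*0 = √3 + 0 = √3)
(149 + 1317) + H(-7) = (149 + 1317) + √3 = 1466 + √3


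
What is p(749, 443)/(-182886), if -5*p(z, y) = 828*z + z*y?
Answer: 951979/914430 ≈ 1.0411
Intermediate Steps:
p(z, y) = -828*z/5 - y*z/5 (p(z, y) = -(828*z + z*y)/5 = -(828*z + y*z)/5 = -828*z/5 - y*z/5)
p(749, 443)/(-182886) = -⅕*749*(828 + 443)/(-182886) = -⅕*749*1271*(-1/182886) = -951979/5*(-1/182886) = 951979/914430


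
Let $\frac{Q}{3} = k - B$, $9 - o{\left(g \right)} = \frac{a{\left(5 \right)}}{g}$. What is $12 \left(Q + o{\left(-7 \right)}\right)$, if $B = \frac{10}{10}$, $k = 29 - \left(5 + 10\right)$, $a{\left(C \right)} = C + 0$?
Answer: $\frac{4092}{7} \approx 584.57$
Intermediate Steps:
$a{\left(C \right)} = C$
$o{\left(g \right)} = 9 - \frac{5}{g}$
$k = 14$ ($k = 29 - 15 = 14$)
$B = 1$ ($B = 10 \cdot \frac{1}{10} = 1$)
$Q = 39$ ($Q = 3 \left(14 - 1\right) = 3 \cdot 13 = 39$)
$12 \left(Q + o{\left(-7 \right)}\right) = 12 \left(39 + \left(9 - \frac{5}{-7}\right)\right) = 12 \left(39 + \left(9 - - \frac{5}{7}\right)\right) = 12 \left(39 + \left(9 + \frac{5}{7}\right)\right) = 12 \left(39 + \frac{68}{7}\right) = 12 \cdot \frac{341}{7} = \frac{4092}{7}$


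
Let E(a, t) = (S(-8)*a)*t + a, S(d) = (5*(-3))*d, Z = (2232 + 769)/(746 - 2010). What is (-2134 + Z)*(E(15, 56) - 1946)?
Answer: -266983573613/1264 ≈ -2.1122e+8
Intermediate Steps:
Z = -3001/1264 (Z = 3001/(-1264) = 3001*(-1/1264) = -3001/1264 ≈ -2.3742)
S(d) = -15*d
E(a, t) = a + 120*a*t (E(a, t) = ((-15*(-8))*a)*t + a = (120*a)*t + a = 120*a*t + a = a + 120*a*t)
(-2134 + Z)*(E(15, 56) - 1946) = (-2134 - 3001/1264)*(15*(1 + 120*56) - 1946) = -2700377*(15*(1 + 6720) - 1946)/1264 = -2700377*(15*6721 - 1946)/1264 = -2700377*(100815 - 1946)/1264 = -2700377/1264*98869 = -266983573613/1264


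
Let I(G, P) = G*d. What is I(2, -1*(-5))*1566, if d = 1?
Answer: 3132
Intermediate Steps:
I(G, P) = G (I(G, P) = G*1 = G)
I(2, -1*(-5))*1566 = 2*1566 = 3132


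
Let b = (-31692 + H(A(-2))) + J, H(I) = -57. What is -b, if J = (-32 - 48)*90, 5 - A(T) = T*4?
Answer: 38949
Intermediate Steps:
A(T) = 5 - 4*T (A(T) = 5 - T*4 = 5 - 4*T)
J = -7200 (J = -80*90 = -7200)
b = -38949 (b = (-31692 - 57) - 7200 = -31749 - 7200 = -38949)
-b = -1*(-38949) = 38949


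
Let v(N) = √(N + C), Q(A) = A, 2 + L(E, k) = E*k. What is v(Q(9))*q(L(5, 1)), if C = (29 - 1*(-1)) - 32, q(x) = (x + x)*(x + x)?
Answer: 36*√7 ≈ 95.247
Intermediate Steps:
L(E, k) = -2 + E*k
q(x) = 4*x² (q(x) = (2*x)*(2*x) = 4*x²)
C = -2 (C = (29 + 1) - 32 = 30 - 32 = -2)
v(N) = √(-2 + N) (v(N) = √(N - 2) = √(-2 + N))
v(Q(9))*q(L(5, 1)) = √(-2 + 9)*(4*(-2 + 5*1)²) = √7*(4*(-2 + 5)²) = √7*(4*3²) = √7*(4*9) = √7*36 = 36*√7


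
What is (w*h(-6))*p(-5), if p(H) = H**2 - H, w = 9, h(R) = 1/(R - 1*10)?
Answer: -135/8 ≈ -16.875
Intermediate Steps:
h(R) = 1/(-10 + R) (h(R) = 1/(R - 10) = 1/(-10 + R))
(w*h(-6))*p(-5) = (9/(-10 - 6))*(-5*(-1 - 5)) = (9/(-16))*(-5*(-6)) = (9*(-1/16))*30 = -9/16*30 = -135/8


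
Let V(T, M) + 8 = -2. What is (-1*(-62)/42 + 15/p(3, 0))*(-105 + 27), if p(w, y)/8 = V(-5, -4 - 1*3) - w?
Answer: -2909/28 ≈ -103.89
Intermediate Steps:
V(T, M) = -10 (V(T, M) = -8 - 2 = -10)
p(w, y) = -80 - 8*w (p(w, y) = 8*(-10 - w) = -80 - 8*w)
(-1*(-62)/42 + 15/p(3, 0))*(-105 + 27) = (-1*(-62)/42 + 15/(-80 - 8*3))*(-105 + 27) = (62*(1/42) + 15/(-80 - 24))*(-78) = (31/21 + 15/(-104))*(-78) = (31/21 + 15*(-1/104))*(-78) = (31/21 - 15/104)*(-78) = (2909/2184)*(-78) = -2909/28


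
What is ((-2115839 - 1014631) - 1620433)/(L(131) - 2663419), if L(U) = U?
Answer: 4750903/2663288 ≈ 1.7838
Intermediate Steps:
((-2115839 - 1014631) - 1620433)/(L(131) - 2663419) = ((-2115839 - 1014631) - 1620433)/(131 - 2663419) = (-3130470 - 1620433)/(-2663288) = -4750903*(-1/2663288) = 4750903/2663288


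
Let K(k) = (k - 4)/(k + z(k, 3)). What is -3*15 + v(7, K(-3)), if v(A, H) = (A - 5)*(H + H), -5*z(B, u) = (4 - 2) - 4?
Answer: -445/13 ≈ -34.231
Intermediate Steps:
z(B, u) = ⅖ (z(B, u) = -((4 - 2) - 4)/5 = -(2 - 4)/5 = -⅕*(-2) = ⅖)
K(k) = (-4 + k)/(⅖ + k) (K(k) = (k - 4)/(k + ⅖) = (-4 + k)/(⅖ + k))
v(A, H) = 2*H*(-5 + A) (v(A, H) = (-5 + A)*(2*H) = 2*H*(-5 + A))
-3*15 + v(7, K(-3)) = -3*15 + 2*(5*(-4 - 3)/(2 + 5*(-3)))*(-5 + 7) = -45 + 2*(5*(-7)/(2 - 15))*2 = -45 + 2*(5*(-7)/(-13))*2 = -45 + 2*(5*(-1/13)*(-7))*2 = -45 + 2*(35/13)*2 = -45 + 140/13 = -445/13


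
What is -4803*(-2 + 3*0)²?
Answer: -19212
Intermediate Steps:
-4803*(-2 + 3*0)² = -4803*(-2 + 0)² = -4803*(-2)² = -4803*4 = -19212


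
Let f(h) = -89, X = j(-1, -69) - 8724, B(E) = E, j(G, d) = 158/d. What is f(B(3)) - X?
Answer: 595973/69 ≈ 8637.3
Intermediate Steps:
X = -602114/69 (X = 158/(-69) - 8724 = 158*(-1/69) - 8724 = -158/69 - 8724 = -602114/69 ≈ -8726.3)
f(B(3)) - X = -89 - 1*(-602114/69) = -89 + 602114/69 = 595973/69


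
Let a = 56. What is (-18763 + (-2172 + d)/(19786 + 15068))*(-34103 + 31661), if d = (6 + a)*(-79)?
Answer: 7193699392/157 ≈ 4.5820e+7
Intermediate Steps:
d = -4898 (d = (6 + 56)*(-79) = 62*(-79) = -4898)
(-18763 + (-2172 + d)/(19786 + 15068))*(-34103 + 31661) = (-18763 + (-2172 - 4898)/(19786 + 15068))*(-34103 + 31661) = (-18763 - 7070/34854)*(-2442) = (-18763 - 7070*1/34854)*(-2442) = (-18763 - 3535/17427)*(-2442) = -326986336/17427*(-2442) = 7193699392/157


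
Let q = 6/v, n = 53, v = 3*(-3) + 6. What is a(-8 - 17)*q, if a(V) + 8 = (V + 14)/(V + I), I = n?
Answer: 235/14 ≈ 16.786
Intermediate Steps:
v = -3 (v = -9 + 6 = -3)
I = 53
a(V) = -8 + (14 + V)/(53 + V) (a(V) = -8 + (V + 14)/(V + 53) = -8 + (14 + V)/(53 + V))
q = -2 (q = 6/(-3) = 6*(-⅓) = -2)
a(-8 - 17)*q = ((-410 - 7*(-8 - 17))/(53 + (-8 - 17)))*(-2) = ((-410 - 7*(-25))/(53 - 25))*(-2) = ((-410 + 175)/28)*(-2) = ((1/28)*(-235))*(-2) = -235/28*(-2) = 235/14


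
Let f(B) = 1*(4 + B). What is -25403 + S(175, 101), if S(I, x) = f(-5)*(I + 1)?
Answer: -25579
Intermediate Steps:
f(B) = 4 + B
S(I, x) = -1 - I (S(I, x) = (4 - 5)*(I + 1) = -(1 + I) = -1 - I)
-25403 + S(175, 101) = -25403 + (-1 - 1*175) = -25403 + (-1 - 175) = -25403 - 176 = -25579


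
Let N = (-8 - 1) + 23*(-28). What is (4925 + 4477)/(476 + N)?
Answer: -3134/59 ≈ -53.119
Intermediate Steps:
N = -653 (N = -9 - 644 = -653)
(4925 + 4477)/(476 + N) = (4925 + 4477)/(476 - 653) = 9402/(-177) = 9402*(-1/177) = -3134/59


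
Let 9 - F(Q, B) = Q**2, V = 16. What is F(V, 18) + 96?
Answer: -151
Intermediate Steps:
F(Q, B) = 9 - Q**2
F(V, 18) + 96 = (9 - 1*16**2) + 96 = (9 - 1*256) + 96 = (9 - 256) + 96 = -247 + 96 = -151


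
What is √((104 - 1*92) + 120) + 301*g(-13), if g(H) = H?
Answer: -3913 + 2*√33 ≈ -3901.5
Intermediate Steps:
√((104 - 1*92) + 120) + 301*g(-13) = √((104 - 1*92) + 120) + 301*(-13) = √((104 - 92) + 120) - 3913 = √(12 + 120) - 3913 = √132 - 3913 = 2*√33 - 3913 = -3913 + 2*√33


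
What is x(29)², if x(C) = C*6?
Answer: 30276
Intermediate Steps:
x(C) = 6*C
x(29)² = (6*29)² = 174² = 30276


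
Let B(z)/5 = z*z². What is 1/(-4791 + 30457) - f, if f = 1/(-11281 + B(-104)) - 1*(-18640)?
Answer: -2696151763696973/144643335266 ≈ -18640.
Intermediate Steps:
B(z) = 5*z³ (B(z) = 5*(z*z²) = 5*z³)
f = 105047602639/5635601 (f = 1/(-11281 + 5*(-104)³) - 1*(-18640) = 1/(-11281 + 5*(-1124864)) + 18640 = 1/(-11281 - 5624320) + 18640 = 1/(-5635601) + 18640 = -1/5635601 + 18640 = 105047602639/5635601 ≈ 18640.)
1/(-4791 + 30457) - f = 1/(-4791 + 30457) - 1*105047602639/5635601 = 1/25666 - 105047602639/5635601 = -2696151763696973/144643335266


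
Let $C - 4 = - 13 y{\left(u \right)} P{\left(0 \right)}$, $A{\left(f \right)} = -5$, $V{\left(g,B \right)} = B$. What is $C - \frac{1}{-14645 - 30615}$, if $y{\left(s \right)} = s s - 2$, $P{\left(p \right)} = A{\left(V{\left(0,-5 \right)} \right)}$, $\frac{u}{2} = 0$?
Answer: $- \frac{5702759}{45260} \approx -126.0$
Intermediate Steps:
$u = 0$ ($u = 2 \cdot 0 = 0$)
$P{\left(p \right)} = -5$
$y{\left(s \right)} = -2 + s^{2}$ ($y{\left(s \right)} = s^{2} - 2 = -2 + s^{2}$)
$C = -126$ ($C = 4 + - 13 \left(-2 + 0^{2}\right) \left(-5\right) = 4 + - 13 \left(-2 + 0\right) \left(-5\right) = 4 + \left(-13\right) \left(-2\right) \left(-5\right) = 4 + 26 \left(-5\right) = 4 - 130 = -126$)
$C - \frac{1}{-14645 - 30615} = -126 - \frac{1}{-14645 - 30615} = -126 - \frac{1}{-45260} = -126 - - \frac{1}{45260} = -126 + \frac{1}{45260} = - \frac{5702759}{45260}$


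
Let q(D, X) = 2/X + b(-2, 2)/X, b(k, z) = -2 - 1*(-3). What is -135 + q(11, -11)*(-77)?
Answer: -114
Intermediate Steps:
b(k, z) = 1 (b(k, z) = -2 + 3 = 1)
q(D, X) = 3/X (q(D, X) = 2/X + 1/X = 3/X)
-135 + q(11, -11)*(-77) = -135 + (3/(-11))*(-77) = -135 + (3*(-1/11))*(-77) = -135 - 3/11*(-77) = -135 + 21 = -114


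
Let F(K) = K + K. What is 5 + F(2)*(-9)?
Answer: -31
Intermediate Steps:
F(K) = 2*K
5 + F(2)*(-9) = 5 + (2*2)*(-9) = 5 + 4*(-9) = 5 - 36 = -31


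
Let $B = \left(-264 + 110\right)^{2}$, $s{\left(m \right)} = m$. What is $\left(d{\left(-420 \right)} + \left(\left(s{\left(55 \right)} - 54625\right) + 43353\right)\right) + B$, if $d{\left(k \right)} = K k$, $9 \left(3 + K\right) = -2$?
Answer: $\frac{41557}{3} \approx 13852.0$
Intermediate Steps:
$K = - \frac{29}{9}$ ($K = -3 + \frac{1}{9} \left(-2\right) = -3 - \frac{2}{9} = - \frac{29}{9} \approx -3.2222$)
$d{\left(k \right)} = - \frac{29 k}{9}$
$B = 23716$ ($B = \left(-154\right)^{2} = 23716$)
$\left(d{\left(-420 \right)} + \left(\left(s{\left(55 \right)} - 54625\right) + 43353\right)\right) + B = \left(\left(- \frac{29}{9}\right) \left(-420\right) + \left(\left(55 - 54625\right) + 43353\right)\right) + 23716 = \left(\frac{4060}{3} + \left(\left(55 - 54625\right) + 43353\right)\right) + 23716 = \left(\frac{4060}{3} + \left(-54570 + 43353\right)\right) + 23716 = \left(\frac{4060}{3} - 11217\right) + 23716 = - \frac{29591}{3} + 23716 = \frac{41557}{3}$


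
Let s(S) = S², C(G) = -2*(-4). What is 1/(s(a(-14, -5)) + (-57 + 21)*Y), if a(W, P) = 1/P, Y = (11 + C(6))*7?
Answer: -25/119699 ≈ -0.00020886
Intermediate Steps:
C(G) = 8
Y = 133 (Y = (11 + 8)*7 = 19*7 = 133)
1/(s(a(-14, -5)) + (-57 + 21)*Y) = 1/((1/(-5))² + (-57 + 21)*133) = 1/((-⅕)² - 36*133) = 1/(1/25 - 4788) = 1/(-119699/25) = -25/119699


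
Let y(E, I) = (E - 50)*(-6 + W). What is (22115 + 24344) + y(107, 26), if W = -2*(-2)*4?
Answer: 47029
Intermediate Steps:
W = 16 (W = 4*4 = 16)
y(E, I) = -500 + 10*E (y(E, I) = (E - 50)*(-6 + 16) = (-50 + E)*10 = -500 + 10*E)
(22115 + 24344) + y(107, 26) = (22115 + 24344) + (-500 + 10*107) = 46459 + (-500 + 1070) = 46459 + 570 = 47029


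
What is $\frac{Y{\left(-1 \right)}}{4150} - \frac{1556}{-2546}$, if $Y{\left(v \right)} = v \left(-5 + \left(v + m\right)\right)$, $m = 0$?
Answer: $\frac{1618169}{2641475} \approx 0.6126$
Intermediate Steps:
$Y{\left(v \right)} = v \left(-5 + v\right)$ ($Y{\left(v \right)} = v \left(-5 + \left(v + 0\right)\right) = v \left(-5 + v\right)$)
$\frac{Y{\left(-1 \right)}}{4150} - \frac{1556}{-2546} = \frac{\left(-1\right) \left(-5 - 1\right)}{4150} - \frac{1556}{-2546} = \left(-1\right) \left(-6\right) \frac{1}{4150} - - \frac{778}{1273} = 6 \cdot \frac{1}{4150} + \frac{778}{1273} = \frac{3}{2075} + \frac{778}{1273} = \frac{1618169}{2641475}$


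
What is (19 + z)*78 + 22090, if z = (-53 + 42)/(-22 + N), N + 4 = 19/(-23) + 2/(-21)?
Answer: 306921130/13003 ≈ 23604.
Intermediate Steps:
N = -2377/483 (N = -4 + (19/(-23) + 2/(-21)) = -4 + (19*(-1/23) + 2*(-1/21)) = -4 + (-19/23 - 2/21) = -4 - 445/483 = -2377/483 ≈ -4.9213)
z = 5313/13003 (z = (-53 + 42)/(-22 - 2377/483) = -11/(-13003/483) = -11*(-483/13003) = 5313/13003 ≈ 0.40860)
(19 + z)*78 + 22090 = (19 + 5313/13003)*78 + 22090 = (252370/13003)*78 + 22090 = 19684860/13003 + 22090 = 306921130/13003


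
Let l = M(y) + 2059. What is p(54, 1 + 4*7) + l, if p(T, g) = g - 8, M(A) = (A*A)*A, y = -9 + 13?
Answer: 2144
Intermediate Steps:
y = 4
M(A) = A**3 (M(A) = A**2*A = A**3)
l = 2123 (l = 4**3 + 2059 = 64 + 2059 = 2123)
p(T, g) = -8 + g
p(54, 1 + 4*7) + l = (-8 + (1 + 4*7)) + 2123 = (-8 + (1 + 28)) + 2123 = (-8 + 29) + 2123 = 21 + 2123 = 2144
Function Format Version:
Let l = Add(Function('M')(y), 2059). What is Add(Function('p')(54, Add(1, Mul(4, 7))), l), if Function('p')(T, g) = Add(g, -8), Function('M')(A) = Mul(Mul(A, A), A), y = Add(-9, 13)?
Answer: 2144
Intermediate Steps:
y = 4
Function('M')(A) = Pow(A, 3) (Function('M')(A) = Mul(Pow(A, 2), A) = Pow(A, 3))
l = 2123 (l = Add(Pow(4, 3), 2059) = Add(64, 2059) = 2123)
Function('p')(T, g) = Add(-8, g)
Add(Function('p')(54, Add(1, Mul(4, 7))), l) = Add(Add(-8, Add(1, Mul(4, 7))), 2123) = Add(Add(-8, Add(1, 28)), 2123) = Add(Add(-8, 29), 2123) = Add(21, 2123) = 2144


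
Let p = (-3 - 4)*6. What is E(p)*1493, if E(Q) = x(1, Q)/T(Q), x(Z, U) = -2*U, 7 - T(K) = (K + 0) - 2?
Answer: 41804/17 ≈ 2459.1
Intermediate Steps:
T(K) = 9 - K (T(K) = 7 - ((K + 0) - 2) = 7 - (K - 2) = 7 - (-2 + K) = 7 + (2 - K) = 9 - K)
p = -42 (p = -7*6 = -42)
E(Q) = -2*Q/(9 - Q) (E(Q) = (-2*Q)/(9 - Q) = -2*Q/(9 - Q))
E(p)*1493 = (2*(-42)/(-9 - 42))*1493 = (2*(-42)/(-51))*1493 = (2*(-42)*(-1/51))*1493 = (28/17)*1493 = 41804/17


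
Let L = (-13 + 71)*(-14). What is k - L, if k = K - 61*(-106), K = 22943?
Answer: 30221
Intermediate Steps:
L = -812 (L = 58*(-14) = -812)
k = 29409 (k = 22943 - 61*(-106) = 22943 - 1*(-6466) = 22943 + 6466 = 29409)
k - L = 29409 - 1*(-812) = 29409 + 812 = 30221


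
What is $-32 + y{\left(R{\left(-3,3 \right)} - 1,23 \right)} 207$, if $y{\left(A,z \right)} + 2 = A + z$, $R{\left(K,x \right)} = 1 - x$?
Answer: $3694$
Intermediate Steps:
$y{\left(A,z \right)} = -2 + A + z$ ($y{\left(A,z \right)} = -2 + \left(A + z\right) = -2 + A + z$)
$-32 + y{\left(R{\left(-3,3 \right)} - 1,23 \right)} 207 = -32 + \left(-2 + \left(\left(1 - 3\right) - 1\right) + 23\right) 207 = -32 + \left(-2 - 3 + 23\right) 207 = -32 + 18 \cdot 207 = -32 + 3726 = 3694$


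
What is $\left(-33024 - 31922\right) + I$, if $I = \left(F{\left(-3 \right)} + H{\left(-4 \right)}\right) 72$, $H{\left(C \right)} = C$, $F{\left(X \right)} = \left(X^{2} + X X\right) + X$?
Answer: $-64154$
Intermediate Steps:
$F{\left(X \right)} = X + 2 X^{2}$ ($F{\left(X \right)} = \left(X^{2} + X^{2}\right) + X = 2 X^{2} + X = X + 2 X^{2}$)
$I = 792$ ($I = \left(- 3 \left(1 + 2 \left(-3\right)\right) - 4\right) 72 = \left(- 3 \left(1 - 6\right) - 4\right) 72 = \left(\left(-3\right) \left(-5\right) - 4\right) 72 = \left(15 - 4\right) 72 = 11 \cdot 72 = 792$)
$\left(-33024 - 31922\right) + I = \left(-33024 - 31922\right) + 792 = -64946 + 792 = -64154$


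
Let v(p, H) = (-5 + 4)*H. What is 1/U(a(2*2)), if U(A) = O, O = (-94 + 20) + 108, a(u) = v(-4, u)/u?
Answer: 1/34 ≈ 0.029412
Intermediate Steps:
v(p, H) = -H
a(u) = -1 (a(u) = (-u)/u = -1)
O = 34 (O = -74 + 108 = 34)
U(A) = 34
1/U(a(2*2)) = 1/34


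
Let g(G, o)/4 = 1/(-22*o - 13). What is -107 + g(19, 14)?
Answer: -34351/321 ≈ -107.01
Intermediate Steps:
g(G, o) = 4/(-13 - 22*o) (g(G, o) = 4/(-22*o - 13) = 4/(-13 - 22*o))
-107 + g(19, 14) = -107 - 4/(13 + 22*14) = -107 - 4/(13 + 308) = -107 - 4/321 = -34351/321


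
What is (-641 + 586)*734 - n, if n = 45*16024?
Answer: -761450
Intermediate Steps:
n = 721080
(-641 + 586)*734 - n = (-641 + 586)*734 - 1*721080 = -55*734 - 721080 = -40370 - 721080 = -761450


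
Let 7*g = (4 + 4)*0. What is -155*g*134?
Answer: 0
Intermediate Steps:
g = 0 (g = ((4 + 4)*0)/7 = (8*0)/7 = (⅐)*0 = 0)
-155*g*134 = -155*0*134 = 0*134 = 0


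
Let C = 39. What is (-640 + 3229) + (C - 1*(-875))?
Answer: 3503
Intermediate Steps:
(-640 + 3229) + (C - 1*(-875)) = (-640 + 3229) + (39 - 1*(-875)) = 2589 + (39 + 875) = 2589 + 914 = 3503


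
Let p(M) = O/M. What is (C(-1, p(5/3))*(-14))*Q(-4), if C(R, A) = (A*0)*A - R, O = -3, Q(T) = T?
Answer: 56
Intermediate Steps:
p(M) = -3/M
C(R, A) = -R (C(R, A) = 0*A - R = 0 - R = -R)
(C(-1, p(5/3))*(-14))*Q(-4) = (-1*(-1)*(-14))*(-4) = (1*(-14))*(-4) = -14*(-4) = 56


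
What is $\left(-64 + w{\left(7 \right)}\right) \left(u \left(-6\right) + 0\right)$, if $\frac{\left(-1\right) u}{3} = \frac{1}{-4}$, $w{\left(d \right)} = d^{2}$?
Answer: $\frac{135}{2} \approx 67.5$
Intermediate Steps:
$u = \frac{3}{4}$ ($u = - \frac{3}{-4} = \left(-3\right) \left(- \frac{1}{4}\right) = \frac{3}{4} \approx 0.75$)
$\left(-64 + w{\left(7 \right)}\right) \left(u \left(-6\right) + 0\right) = \left(-64 + 7^{2}\right) \left(\frac{3}{4} \left(-6\right) + 0\right) = \left(-64 + 49\right) \left(- \frac{9}{2} + 0\right) = \left(-15\right) \left(- \frac{9}{2}\right) = \frac{135}{2}$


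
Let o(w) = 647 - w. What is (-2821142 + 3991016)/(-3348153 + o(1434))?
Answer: -584937/1674470 ≈ -0.34933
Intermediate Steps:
(-2821142 + 3991016)/(-3348153 + o(1434)) = (-2821142 + 3991016)/(-3348153 + (647 - 1*1434)) = 1169874/(-3348153 + (647 - 1434)) = 1169874/(-3348153 - 787) = 1169874/(-3348940) = 1169874*(-1/3348940) = -584937/1674470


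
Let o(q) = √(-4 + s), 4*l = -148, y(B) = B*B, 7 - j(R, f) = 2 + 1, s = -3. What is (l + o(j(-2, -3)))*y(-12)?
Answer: -5328 + 144*I*√7 ≈ -5328.0 + 380.99*I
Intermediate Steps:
j(R, f) = 4 (j(R, f) = 7 - (2 + 1) = 7 - 1*3 = 7 - 3 = 4)
y(B) = B²
l = -37 (l = (¼)*(-148) = -37)
o(q) = I*√7 (o(q) = √(-4 - 3) = √(-7) = I*√7)
(l + o(j(-2, -3)))*y(-12) = (-37 + I*√7)*(-12)² = (-37 + I*√7)*144 = -5328 + 144*I*√7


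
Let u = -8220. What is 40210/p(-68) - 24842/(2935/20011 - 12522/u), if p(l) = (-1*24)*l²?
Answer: -2222985577623115/149438672448 ≈ -14876.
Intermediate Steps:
p(l) = -24*l²
40210/p(-68) - 24842/(2935/20011 - 12522/u) = 40210/((-24*(-68)²)) - 24842/(2935/20011 - 12522/(-8220)) = 40210/((-24*4624)) - 24842/(2935*(1/20011) - 12522*(-1/8220)) = 40210/(-110976) - 24842/(2935/20011 + 2087/1370) = 40210*(-1/110976) - 24842/45783907/27415070 = -20105/55488 - 24842*27415070/45783907 = -20105/55488 - 681045168940/45783907 = -2222985577623115/149438672448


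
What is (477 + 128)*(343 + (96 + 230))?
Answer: 404745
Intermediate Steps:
(477 + 128)*(343 + (96 + 230)) = 605*(343 + 326) = 605*669 = 404745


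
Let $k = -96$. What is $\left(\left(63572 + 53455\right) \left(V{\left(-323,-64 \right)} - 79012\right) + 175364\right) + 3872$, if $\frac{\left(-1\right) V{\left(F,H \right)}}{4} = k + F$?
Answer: $-9050220836$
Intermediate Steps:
$V{\left(F,H \right)} = 384 - 4 F$ ($V{\left(F,H \right)} = - 4 \left(-96 + F\right) = 384 - 4 F$)
$\left(\left(63572 + 53455\right) \left(V{\left(-323,-64 \right)} - 79012\right) + 175364\right) + 3872 = \left(\left(63572 + 53455\right) \left(\left(384 - -1292\right) - 79012\right) + 175364\right) + 3872 = \left(117027 \left(\left(384 + 1292\right) - 79012\right) + 175364\right) + 3872 = \left(117027 \left(1676 - 79012\right) + 175364\right) + 3872 = \left(117027 \left(-77336\right) + 175364\right) + 3872 = \left(-9050400072 + 175364\right) + 3872 = -9050224708 + 3872 = -9050220836$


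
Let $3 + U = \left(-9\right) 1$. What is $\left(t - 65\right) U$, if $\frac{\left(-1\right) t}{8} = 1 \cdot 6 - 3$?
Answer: $1068$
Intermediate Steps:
$U = -12$ ($U = -3 - 9 = -12$)
$t = -24$ ($t = - 8 \left(1 \cdot 6 - 3\right) = - 8 \left(6 - 3\right) = \left(-8\right) 3 = -24$)
$\left(t - 65\right) U = \left(-24 - 65\right) \left(-12\right) = \left(-89\right) \left(-12\right) = 1068$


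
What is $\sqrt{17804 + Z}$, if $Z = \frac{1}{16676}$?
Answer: $\frac{\sqrt{1237774036345}}{8338} \approx 133.43$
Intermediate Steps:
$Z = \frac{1}{16676} \approx 5.9966 \cdot 10^{-5}$
$\sqrt{17804 + Z} = \sqrt{17804 + \frac{1}{16676}} = \sqrt{\frac{296899505}{16676}} = \frac{\sqrt{1237774036345}}{8338}$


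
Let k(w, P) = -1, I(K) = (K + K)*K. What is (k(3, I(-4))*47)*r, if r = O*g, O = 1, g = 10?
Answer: -470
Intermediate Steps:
I(K) = 2*K² (I(K) = (2*K)*K = 2*K²)
r = 10 (r = 1*10 = 10)
(k(3, I(-4))*47)*r = -1*47*10 = -47*10 = -470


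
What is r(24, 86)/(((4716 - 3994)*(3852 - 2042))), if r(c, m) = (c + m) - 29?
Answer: 81/1306820 ≈ 6.1983e-5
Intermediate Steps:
r(c, m) = -29 + c + m
r(24, 86)/(((4716 - 3994)*(3852 - 2042))) = (-29 + 24 + 86)/(((4716 - 3994)*(3852 - 2042))) = 81/((722*1810)) = 81/1306820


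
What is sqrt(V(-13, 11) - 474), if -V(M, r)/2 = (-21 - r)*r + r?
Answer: 4*sqrt(13) ≈ 14.422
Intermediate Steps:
V(M, r) = -2*r - 2*r*(-21 - r) (V(M, r) = -2*((-21 - r)*r + r) = -2*(r*(-21 - r) + r) = -2*(r + r*(-21 - r)) = -2*r - 2*r*(-21 - r))
sqrt(V(-13, 11) - 474) = sqrt(2*11*(20 + 11) - 474) = sqrt(2*11*31 - 474) = sqrt(682 - 474) = sqrt(208) = 4*sqrt(13)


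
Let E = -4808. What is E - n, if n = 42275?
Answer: -47083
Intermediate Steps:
E - n = -4808 - 1*42275 = -4808 - 42275 = -47083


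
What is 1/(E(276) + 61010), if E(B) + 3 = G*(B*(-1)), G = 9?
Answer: 1/58523 ≈ 1.7087e-5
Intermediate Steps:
E(B) = -3 - 9*B (E(B) = -3 + 9*(B*(-1)) = -3 + 9*(-B) = -3 - 9*B)
1/(E(276) + 61010) = 1/((-3 - 9*276) + 61010) = 1/((-3 - 2484) + 61010) = 1/(-2487 + 61010) = 1/58523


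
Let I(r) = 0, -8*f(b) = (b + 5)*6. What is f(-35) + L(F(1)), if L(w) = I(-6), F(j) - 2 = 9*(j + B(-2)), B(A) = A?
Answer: 45/2 ≈ 22.500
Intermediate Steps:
f(b) = -15/4 - 3*b/4 (f(b) = -(b + 5)*6/8 = -(5 + b)*6/8 = -(30 + 6*b)/8 = -15/4 - 3*b/4)
F(j) = -16 + 9*j (F(j) = 2 + 9*(j - 2) = 2 + 9*(-2 + j) = 2 + (-18 + 9*j) = -16 + 9*j)
L(w) = 0
f(-35) + L(F(1)) = (-15/4 - 3/4*(-35)) + 0 = (-15/4 + 105/4) + 0 = 45/2 + 0 = 45/2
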